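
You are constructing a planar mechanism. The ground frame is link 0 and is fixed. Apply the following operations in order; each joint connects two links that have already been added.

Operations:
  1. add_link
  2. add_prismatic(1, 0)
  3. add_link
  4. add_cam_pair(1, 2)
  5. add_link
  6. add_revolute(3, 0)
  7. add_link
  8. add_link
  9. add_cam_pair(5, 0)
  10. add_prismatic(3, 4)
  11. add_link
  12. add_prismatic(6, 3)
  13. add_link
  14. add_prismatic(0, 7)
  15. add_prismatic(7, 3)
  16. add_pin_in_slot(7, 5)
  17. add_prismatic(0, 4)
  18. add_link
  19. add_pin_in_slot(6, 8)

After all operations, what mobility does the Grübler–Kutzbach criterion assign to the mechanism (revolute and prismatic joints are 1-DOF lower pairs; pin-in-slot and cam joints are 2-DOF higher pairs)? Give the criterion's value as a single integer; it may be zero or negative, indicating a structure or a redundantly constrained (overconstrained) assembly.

L=1 J1=0 J2=0
add link → L=2 J1=0 J2=0
P@1,0 dof=1 J1 → L=2 J1=1 J2=0
add link → L=3 J1=1 J2=0
C@1,2 dof=2 J2 → L=3 J1=1 J2=1
add link → L=4 J1=1 J2=1
R@3,0 dof=1 J1 → L=4 J1=2 J2=1
add link → L=5 J1=2 J2=1
add link → L=6 J1=2 J2=1
C@5,0 dof=2 J2 → L=6 J1=2 J2=2
P@3,4 dof=1 J1 → L=6 J1=3 J2=2
add link → L=7 J1=3 J2=2
P@6,3 dof=1 J1 → L=7 J1=4 J2=2
add link → L=8 J1=4 J2=2
P@0,7 dof=1 J1 → L=8 J1=5 J2=2
P@7,3 dof=1 J1 → L=8 J1=6 J2=2
PS@7,5 dof=2 J2 → L=8 J1=6 J2=3
P@0,4 dof=1 J1 → L=8 J1=7 J2=3
add link → L=9 J1=7 J2=3
PS@6,8 dof=2 J2 → L=9 J1=7 J2=4
M=3(L−1)−2J1−J2=3·8−2·7−4=6

M = 6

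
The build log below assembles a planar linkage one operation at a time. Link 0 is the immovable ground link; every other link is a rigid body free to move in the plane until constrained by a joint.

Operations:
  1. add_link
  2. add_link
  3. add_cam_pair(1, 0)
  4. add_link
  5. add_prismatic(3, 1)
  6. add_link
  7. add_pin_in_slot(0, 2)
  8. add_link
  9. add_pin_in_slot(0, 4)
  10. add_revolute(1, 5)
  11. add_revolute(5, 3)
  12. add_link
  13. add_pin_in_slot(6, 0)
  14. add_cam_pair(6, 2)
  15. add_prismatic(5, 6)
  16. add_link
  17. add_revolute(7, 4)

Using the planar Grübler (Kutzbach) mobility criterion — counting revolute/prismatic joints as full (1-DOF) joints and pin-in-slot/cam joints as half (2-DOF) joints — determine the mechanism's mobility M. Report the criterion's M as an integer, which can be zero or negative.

L=1 J1=0 J2=0
add link → L=2 J1=0 J2=0
add link → L=3 J1=0 J2=0
C@1,0 dof=2 J2 → L=3 J1=0 J2=1
add link → L=4 J1=0 J2=1
P@3,1 dof=1 J1 → L=4 J1=1 J2=1
add link → L=5 J1=1 J2=1
PS@0,2 dof=2 J2 → L=5 J1=1 J2=2
add link → L=6 J1=1 J2=2
PS@0,4 dof=2 J2 → L=6 J1=1 J2=3
R@1,5 dof=1 J1 → L=6 J1=2 J2=3
R@5,3 dof=1 J1 → L=6 J1=3 J2=3
add link → L=7 J1=3 J2=3
PS@6,0 dof=2 J2 → L=7 J1=3 J2=4
C@6,2 dof=2 J2 → L=7 J1=3 J2=5
P@5,6 dof=1 J1 → L=7 J1=4 J2=5
add link → L=8 J1=4 J2=5
R@7,4 dof=1 J1 → L=8 J1=5 J2=5
M=3(L−1)−2J1−J2=3·7−2·5−5=6

M = 6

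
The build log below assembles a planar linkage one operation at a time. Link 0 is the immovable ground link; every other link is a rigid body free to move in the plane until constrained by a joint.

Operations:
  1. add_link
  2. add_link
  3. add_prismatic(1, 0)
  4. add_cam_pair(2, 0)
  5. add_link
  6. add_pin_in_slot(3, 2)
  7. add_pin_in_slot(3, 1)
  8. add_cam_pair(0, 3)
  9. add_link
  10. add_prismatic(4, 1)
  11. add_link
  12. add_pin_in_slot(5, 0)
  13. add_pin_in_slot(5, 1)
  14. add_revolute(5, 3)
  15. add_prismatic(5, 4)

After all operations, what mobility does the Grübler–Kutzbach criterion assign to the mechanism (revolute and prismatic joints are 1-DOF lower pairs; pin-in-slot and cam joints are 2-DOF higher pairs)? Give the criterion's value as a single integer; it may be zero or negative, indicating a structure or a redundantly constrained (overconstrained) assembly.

[1;0;0] (link 0 is ground)
L+ [2;0;0]
L+ [3;0;0]
P(1,0)∈J1 [3;1;0]
C(2,0)∈J2 [3;1;1]
L+ [4;1;1]
PS(3,2)∈J2 [4;1;2]
PS(3,1)∈J2 [4;1;3]
C(0,3)∈J2 [4;1;4]
L+ [5;1;4]
P(4,1)∈J1 [5;2;4]
L+ [6;2;4]
PS(5,0)∈J2 [6;2;5]
PS(5,1)∈J2 [6;2;6]
R(5,3)∈J1 [6;3;6]
P(5,4)∈J1 [6;4;6]
mobility = 15 − 8 − 6 = 1

M = 1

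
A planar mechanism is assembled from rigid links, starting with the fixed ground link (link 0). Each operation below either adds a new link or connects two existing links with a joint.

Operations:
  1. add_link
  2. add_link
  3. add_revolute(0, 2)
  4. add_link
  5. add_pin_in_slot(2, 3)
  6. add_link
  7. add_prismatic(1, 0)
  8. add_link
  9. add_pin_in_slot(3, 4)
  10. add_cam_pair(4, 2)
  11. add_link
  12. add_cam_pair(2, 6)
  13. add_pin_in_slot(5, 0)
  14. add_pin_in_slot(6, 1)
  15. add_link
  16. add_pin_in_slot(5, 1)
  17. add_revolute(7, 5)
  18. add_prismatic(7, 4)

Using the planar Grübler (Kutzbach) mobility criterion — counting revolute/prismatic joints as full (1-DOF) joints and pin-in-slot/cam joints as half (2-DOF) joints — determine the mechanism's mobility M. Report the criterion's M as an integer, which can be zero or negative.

M = 6

[1;0;0] (link 0 is ground)
L+ [2;0;0]
L+ [3;0;0]
R(0,2)∈J1 [3;1;0]
L+ [4;1;0]
PS(2,3)∈J2 [4;1;1]
L+ [5;1;1]
P(1,0)∈J1 [5;2;1]
L+ [6;2;1]
PS(3,4)∈J2 [6;2;2]
C(4,2)∈J2 [6;2;3]
L+ [7;2;3]
C(2,6)∈J2 [7;2;4]
PS(5,0)∈J2 [7;2;5]
PS(6,1)∈J2 [7;2;6]
L+ [8;2;6]
PS(5,1)∈J2 [8;2;7]
R(7,5)∈J1 [8;3;7]
P(7,4)∈J1 [8;4;7]
mobility = 21 − 8 − 7 = 6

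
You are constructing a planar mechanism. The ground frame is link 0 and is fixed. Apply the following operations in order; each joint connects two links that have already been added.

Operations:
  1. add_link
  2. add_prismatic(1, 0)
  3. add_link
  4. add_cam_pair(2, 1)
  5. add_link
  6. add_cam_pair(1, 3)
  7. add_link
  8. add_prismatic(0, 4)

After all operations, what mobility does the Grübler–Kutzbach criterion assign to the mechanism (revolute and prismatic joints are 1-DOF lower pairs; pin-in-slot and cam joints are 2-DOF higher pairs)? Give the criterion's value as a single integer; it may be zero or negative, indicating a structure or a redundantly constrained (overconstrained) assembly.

ground; <1,0,0>
#1 <2,0,0>
P:1↔0 J1 <2,1,0>
#2 <3,1,0>
C:2↔1 J2 <3,1,1>
#3 <4,1,1>
C:1↔3 J2 <4,1,2>
#4 <5,1,2>
P:0↔4 J1 <5,2,2>
3×4 − 2×2 − 1×2 = 6

M = 6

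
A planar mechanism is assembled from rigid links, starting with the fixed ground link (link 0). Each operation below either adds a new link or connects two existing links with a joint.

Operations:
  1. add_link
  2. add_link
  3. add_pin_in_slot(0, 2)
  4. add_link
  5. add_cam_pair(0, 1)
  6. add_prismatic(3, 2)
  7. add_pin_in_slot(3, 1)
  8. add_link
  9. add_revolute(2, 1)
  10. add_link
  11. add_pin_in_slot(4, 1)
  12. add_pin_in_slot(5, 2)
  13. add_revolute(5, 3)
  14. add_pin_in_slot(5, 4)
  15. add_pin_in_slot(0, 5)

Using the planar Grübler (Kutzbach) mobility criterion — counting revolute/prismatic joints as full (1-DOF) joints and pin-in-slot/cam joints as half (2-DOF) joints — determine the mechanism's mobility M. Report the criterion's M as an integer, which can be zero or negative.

M = 2

(L,J1,J2)=(1,0,0); link0 fixed
link1: (2,0,0)
link2: (3,0,0)
PS 0-2 [J2]: (3,0,1)
link3: (4,0,1)
C 0-1 [J2]: (4,0,2)
P 3-2 [J1]: (4,1,2)
PS 3-1 [J2]: (4,1,3)
link4: (5,1,3)
R 2-1 [J1]: (5,2,3)
link5: (6,2,3)
PS 4-1 [J2]: (6,2,4)
PS 5-2 [J2]: (6,2,5)
R 5-3 [J1]: (6,3,5)
PS 5-4 [J2]: (6,3,6)
PS 0-5 [J2]: (6,3,7)
Grübler: 3·5 − 2·3 − 7 = 2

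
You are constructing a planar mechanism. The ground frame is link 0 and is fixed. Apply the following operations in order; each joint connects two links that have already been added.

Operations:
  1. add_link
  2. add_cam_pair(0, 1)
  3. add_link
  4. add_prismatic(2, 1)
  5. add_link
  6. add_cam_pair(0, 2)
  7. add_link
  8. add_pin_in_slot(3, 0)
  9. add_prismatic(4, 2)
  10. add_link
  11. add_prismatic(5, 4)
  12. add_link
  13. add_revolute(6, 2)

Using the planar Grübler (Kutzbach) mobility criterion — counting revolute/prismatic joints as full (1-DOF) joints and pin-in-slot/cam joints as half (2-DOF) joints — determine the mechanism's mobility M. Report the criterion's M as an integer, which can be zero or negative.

ground; <1,0,0>
#1 <2,0,0>
C:0↔1 J2 <2,0,1>
#2 <3,0,1>
P:2↔1 J1 <3,1,1>
#3 <4,1,1>
C:0↔2 J2 <4,1,2>
#4 <5,1,2>
PS:3↔0 J2 <5,1,3>
P:4↔2 J1 <5,2,3>
#5 <6,2,3>
P:5↔4 J1 <6,3,3>
#6 <7,3,3>
R:6↔2 J1 <7,4,3>
3×6 − 2×4 − 1×3 = 7

M = 7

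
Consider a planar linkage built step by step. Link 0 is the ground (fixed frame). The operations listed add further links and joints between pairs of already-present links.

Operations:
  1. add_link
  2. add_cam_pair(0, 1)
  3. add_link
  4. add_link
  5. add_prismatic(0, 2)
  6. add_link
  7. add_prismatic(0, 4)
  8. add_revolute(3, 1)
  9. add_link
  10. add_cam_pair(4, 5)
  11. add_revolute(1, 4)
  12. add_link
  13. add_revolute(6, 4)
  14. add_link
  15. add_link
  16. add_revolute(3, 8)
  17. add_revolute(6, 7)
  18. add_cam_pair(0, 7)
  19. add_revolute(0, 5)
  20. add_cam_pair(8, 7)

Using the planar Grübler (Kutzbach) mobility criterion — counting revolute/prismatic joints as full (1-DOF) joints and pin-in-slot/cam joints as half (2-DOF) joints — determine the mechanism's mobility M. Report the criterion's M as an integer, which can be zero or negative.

link 0 = ground. State L|J1|J2 = 1|0|0
+link1  2|0|0
C(0,1) f=2→J2  2|0|1
+link2  3|0|1
+link3  4|0|1
P(0,2) f=1→J1  4|1|1
+link4  5|1|1
P(0,4) f=1→J1  5|2|1
R(3,1) f=1→J1  5|3|1
+link5  6|3|1
C(4,5) f=2→J2  6|3|2
R(1,4) f=1→J1  6|4|2
+link6  7|4|2
R(6,4) f=1→J1  7|5|2
+link7  8|5|2
+link8  9|5|2
R(3,8) f=1→J1  9|6|2
R(6,7) f=1→J1  9|7|2
C(0,7) f=2→J2  9|7|3
R(0,5) f=1→J1  9|8|3
C(8,7) f=2→J2  9|8|4
M = 3(9−1)−2·8−4 = 24−16−4 = 4

M = 4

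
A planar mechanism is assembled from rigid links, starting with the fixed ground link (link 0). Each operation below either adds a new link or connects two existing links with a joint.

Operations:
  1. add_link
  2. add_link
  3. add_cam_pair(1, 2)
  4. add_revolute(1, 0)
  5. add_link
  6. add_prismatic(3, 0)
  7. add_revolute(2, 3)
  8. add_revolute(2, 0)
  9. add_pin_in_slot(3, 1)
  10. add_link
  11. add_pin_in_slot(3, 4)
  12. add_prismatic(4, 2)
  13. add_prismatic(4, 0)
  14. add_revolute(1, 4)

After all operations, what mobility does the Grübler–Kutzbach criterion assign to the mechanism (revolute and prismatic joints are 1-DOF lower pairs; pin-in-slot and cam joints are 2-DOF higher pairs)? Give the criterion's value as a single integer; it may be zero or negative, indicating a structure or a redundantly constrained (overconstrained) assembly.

(L,J1,J2)=(1,0,0); link0 fixed
link1: (2,0,0)
link2: (3,0,0)
C 1-2 [J2]: (3,0,1)
R 1-0 [J1]: (3,1,1)
link3: (4,1,1)
P 3-0 [J1]: (4,2,1)
R 2-3 [J1]: (4,3,1)
R 2-0 [J1]: (4,4,1)
PS 3-1 [J2]: (4,4,2)
link4: (5,4,2)
PS 3-4 [J2]: (5,4,3)
P 4-2 [J1]: (5,5,3)
P 4-0 [J1]: (5,6,3)
R 1-4 [J1]: (5,7,3)
Grübler: 3·4 − 2·7 − 3 = -5

M = -5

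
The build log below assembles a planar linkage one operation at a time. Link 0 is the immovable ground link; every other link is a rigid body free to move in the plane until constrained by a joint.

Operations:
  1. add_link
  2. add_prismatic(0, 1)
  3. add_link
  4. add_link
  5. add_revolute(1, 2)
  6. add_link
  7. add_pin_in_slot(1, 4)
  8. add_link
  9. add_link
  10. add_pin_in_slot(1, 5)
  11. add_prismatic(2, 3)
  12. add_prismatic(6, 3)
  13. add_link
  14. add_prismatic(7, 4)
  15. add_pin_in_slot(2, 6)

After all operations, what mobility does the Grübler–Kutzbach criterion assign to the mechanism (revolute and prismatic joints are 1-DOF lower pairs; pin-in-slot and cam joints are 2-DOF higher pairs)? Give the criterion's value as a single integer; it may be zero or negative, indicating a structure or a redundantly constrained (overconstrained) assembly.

ground; <1,0,0>
#1 <2,0,0>
P:0↔1 J1 <2,1,0>
#2 <3,1,0>
#3 <4,1,0>
R:1↔2 J1 <4,2,0>
#4 <5,2,0>
PS:1↔4 J2 <5,2,1>
#5 <6,2,1>
#6 <7,2,1>
PS:1↔5 J2 <7,2,2>
P:2↔3 J1 <7,3,2>
P:6↔3 J1 <7,4,2>
#7 <8,4,2>
P:7↔4 J1 <8,5,2>
PS:2↔6 J2 <8,5,3>
3×7 − 2×5 − 1×3 = 8

M = 8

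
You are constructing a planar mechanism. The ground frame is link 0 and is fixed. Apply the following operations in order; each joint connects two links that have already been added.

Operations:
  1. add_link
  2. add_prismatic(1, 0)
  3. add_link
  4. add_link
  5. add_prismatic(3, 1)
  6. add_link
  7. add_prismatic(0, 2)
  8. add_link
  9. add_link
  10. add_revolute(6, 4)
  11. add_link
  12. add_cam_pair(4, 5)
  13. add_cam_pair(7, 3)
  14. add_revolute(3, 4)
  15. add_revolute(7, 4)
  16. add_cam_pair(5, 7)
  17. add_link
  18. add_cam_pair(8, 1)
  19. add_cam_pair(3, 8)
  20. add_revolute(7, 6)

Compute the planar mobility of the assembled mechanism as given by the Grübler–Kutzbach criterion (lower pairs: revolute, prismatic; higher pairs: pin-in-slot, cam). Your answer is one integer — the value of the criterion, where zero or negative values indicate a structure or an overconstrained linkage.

[1;0;0] (link 0 is ground)
L+ [2;0;0]
P(1,0)∈J1 [2;1;0]
L+ [3;1;0]
L+ [4;1;0]
P(3,1)∈J1 [4;2;0]
L+ [5;2;0]
P(0,2)∈J1 [5;3;0]
L+ [6;3;0]
L+ [7;3;0]
R(6,4)∈J1 [7;4;0]
L+ [8;4;0]
C(4,5)∈J2 [8;4;1]
C(7,3)∈J2 [8;4;2]
R(3,4)∈J1 [8;5;2]
R(7,4)∈J1 [8;6;2]
C(5,7)∈J2 [8;6;3]
L+ [9;6;3]
C(8,1)∈J2 [9;6;4]
C(3,8)∈J2 [9;6;5]
R(7,6)∈J1 [9;7;5]
mobility = 24 − 14 − 5 = 5

M = 5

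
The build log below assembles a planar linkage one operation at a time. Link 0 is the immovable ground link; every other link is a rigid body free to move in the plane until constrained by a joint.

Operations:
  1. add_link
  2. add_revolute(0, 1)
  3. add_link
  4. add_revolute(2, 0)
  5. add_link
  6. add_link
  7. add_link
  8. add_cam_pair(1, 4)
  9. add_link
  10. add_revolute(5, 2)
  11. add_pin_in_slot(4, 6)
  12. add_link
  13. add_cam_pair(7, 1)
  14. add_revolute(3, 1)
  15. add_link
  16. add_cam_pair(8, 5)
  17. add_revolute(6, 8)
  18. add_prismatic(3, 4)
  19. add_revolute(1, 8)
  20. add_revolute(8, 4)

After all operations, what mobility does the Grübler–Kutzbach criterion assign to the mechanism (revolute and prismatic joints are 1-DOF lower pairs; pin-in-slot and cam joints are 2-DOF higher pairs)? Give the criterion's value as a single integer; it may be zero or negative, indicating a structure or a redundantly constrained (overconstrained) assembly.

M = 4

L=1 J1=0 J2=0
add link → L=2 J1=0 J2=0
R@0,1 dof=1 J1 → L=2 J1=1 J2=0
add link → L=3 J1=1 J2=0
R@2,0 dof=1 J1 → L=3 J1=2 J2=0
add link → L=4 J1=2 J2=0
add link → L=5 J1=2 J2=0
add link → L=6 J1=2 J2=0
C@1,4 dof=2 J2 → L=6 J1=2 J2=1
add link → L=7 J1=2 J2=1
R@5,2 dof=1 J1 → L=7 J1=3 J2=1
PS@4,6 dof=2 J2 → L=7 J1=3 J2=2
add link → L=8 J1=3 J2=2
C@7,1 dof=2 J2 → L=8 J1=3 J2=3
R@3,1 dof=1 J1 → L=8 J1=4 J2=3
add link → L=9 J1=4 J2=3
C@8,5 dof=2 J2 → L=9 J1=4 J2=4
R@6,8 dof=1 J1 → L=9 J1=5 J2=4
P@3,4 dof=1 J1 → L=9 J1=6 J2=4
R@1,8 dof=1 J1 → L=9 J1=7 J2=4
R@8,4 dof=1 J1 → L=9 J1=8 J2=4
M=3(L−1)−2J1−J2=3·8−2·8−4=4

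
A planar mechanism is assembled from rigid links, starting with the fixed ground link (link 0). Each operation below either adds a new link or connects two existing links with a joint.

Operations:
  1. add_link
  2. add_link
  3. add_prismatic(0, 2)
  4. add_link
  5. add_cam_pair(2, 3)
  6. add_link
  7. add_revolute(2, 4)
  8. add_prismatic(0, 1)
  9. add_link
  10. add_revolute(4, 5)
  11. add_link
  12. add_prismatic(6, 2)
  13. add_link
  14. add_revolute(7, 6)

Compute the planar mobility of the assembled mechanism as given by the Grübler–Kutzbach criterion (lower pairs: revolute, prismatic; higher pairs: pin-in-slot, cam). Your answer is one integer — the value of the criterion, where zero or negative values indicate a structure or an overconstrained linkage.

(L,J1,J2)=(1,0,0); link0 fixed
link1: (2,0,0)
link2: (3,0,0)
P 0-2 [J1]: (3,1,0)
link3: (4,1,0)
C 2-3 [J2]: (4,1,1)
link4: (5,1,1)
R 2-4 [J1]: (5,2,1)
P 0-1 [J1]: (5,3,1)
link5: (6,3,1)
R 4-5 [J1]: (6,4,1)
link6: (7,4,1)
P 6-2 [J1]: (7,5,1)
link7: (8,5,1)
R 7-6 [J1]: (8,6,1)
Grübler: 3·7 − 2·6 − 1 = 8

M = 8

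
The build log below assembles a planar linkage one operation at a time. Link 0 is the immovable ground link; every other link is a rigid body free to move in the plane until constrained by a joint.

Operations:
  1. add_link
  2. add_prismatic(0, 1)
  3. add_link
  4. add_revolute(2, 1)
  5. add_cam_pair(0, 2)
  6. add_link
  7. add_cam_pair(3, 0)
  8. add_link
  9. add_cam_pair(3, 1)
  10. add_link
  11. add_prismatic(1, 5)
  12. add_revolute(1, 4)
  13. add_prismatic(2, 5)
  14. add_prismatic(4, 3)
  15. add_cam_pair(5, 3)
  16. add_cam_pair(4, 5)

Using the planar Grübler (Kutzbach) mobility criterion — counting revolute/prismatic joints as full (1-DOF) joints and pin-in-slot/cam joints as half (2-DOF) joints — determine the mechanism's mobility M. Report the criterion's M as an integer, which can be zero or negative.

M = -2

[1;0;0] (link 0 is ground)
L+ [2;0;0]
P(0,1)∈J1 [2;1;0]
L+ [3;1;0]
R(2,1)∈J1 [3;2;0]
C(0,2)∈J2 [3;2;1]
L+ [4;2;1]
C(3,0)∈J2 [4;2;2]
L+ [5;2;2]
C(3,1)∈J2 [5;2;3]
L+ [6;2;3]
P(1,5)∈J1 [6;3;3]
R(1,4)∈J1 [6;4;3]
P(2,5)∈J1 [6;5;3]
P(4,3)∈J1 [6;6;3]
C(5,3)∈J2 [6;6;4]
C(4,5)∈J2 [6;6;5]
mobility = 15 − 12 − 5 = -2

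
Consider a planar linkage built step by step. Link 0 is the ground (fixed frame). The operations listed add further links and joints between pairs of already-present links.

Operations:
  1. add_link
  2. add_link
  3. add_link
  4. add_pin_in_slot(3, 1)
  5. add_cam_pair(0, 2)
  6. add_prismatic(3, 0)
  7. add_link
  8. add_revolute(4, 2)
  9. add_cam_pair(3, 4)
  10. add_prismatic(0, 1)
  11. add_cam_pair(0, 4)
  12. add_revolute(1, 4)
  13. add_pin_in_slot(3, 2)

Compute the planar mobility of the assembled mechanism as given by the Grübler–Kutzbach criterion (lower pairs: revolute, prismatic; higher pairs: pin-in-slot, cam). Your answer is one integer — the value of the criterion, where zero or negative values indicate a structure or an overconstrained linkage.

M = -1

L=1 J1=0 J2=0
add link → L=2 J1=0 J2=0
add link → L=3 J1=0 J2=0
add link → L=4 J1=0 J2=0
PS@3,1 dof=2 J2 → L=4 J1=0 J2=1
C@0,2 dof=2 J2 → L=4 J1=0 J2=2
P@3,0 dof=1 J1 → L=4 J1=1 J2=2
add link → L=5 J1=1 J2=2
R@4,2 dof=1 J1 → L=5 J1=2 J2=2
C@3,4 dof=2 J2 → L=5 J1=2 J2=3
P@0,1 dof=1 J1 → L=5 J1=3 J2=3
C@0,4 dof=2 J2 → L=5 J1=3 J2=4
R@1,4 dof=1 J1 → L=5 J1=4 J2=4
PS@3,2 dof=2 J2 → L=5 J1=4 J2=5
M=3(L−1)−2J1−J2=3·4−2·4−5=-1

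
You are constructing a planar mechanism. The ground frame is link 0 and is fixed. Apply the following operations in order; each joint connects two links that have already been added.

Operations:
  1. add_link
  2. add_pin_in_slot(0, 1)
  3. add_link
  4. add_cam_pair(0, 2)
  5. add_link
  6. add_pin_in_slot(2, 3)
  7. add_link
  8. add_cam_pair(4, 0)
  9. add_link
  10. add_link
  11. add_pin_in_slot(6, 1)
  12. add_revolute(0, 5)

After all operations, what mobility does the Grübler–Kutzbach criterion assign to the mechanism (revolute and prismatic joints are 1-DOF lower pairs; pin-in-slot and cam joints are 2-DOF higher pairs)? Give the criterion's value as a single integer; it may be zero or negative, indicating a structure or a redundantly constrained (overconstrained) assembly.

M = 11

ground; <1,0,0>
#1 <2,0,0>
PS:0↔1 J2 <2,0,1>
#2 <3,0,1>
C:0↔2 J2 <3,0,2>
#3 <4,0,2>
PS:2↔3 J2 <4,0,3>
#4 <5,0,3>
C:4↔0 J2 <5,0,4>
#5 <6,0,4>
#6 <7,0,4>
PS:6↔1 J2 <7,0,5>
R:0↔5 J1 <7,1,5>
3×6 − 2×1 − 1×5 = 11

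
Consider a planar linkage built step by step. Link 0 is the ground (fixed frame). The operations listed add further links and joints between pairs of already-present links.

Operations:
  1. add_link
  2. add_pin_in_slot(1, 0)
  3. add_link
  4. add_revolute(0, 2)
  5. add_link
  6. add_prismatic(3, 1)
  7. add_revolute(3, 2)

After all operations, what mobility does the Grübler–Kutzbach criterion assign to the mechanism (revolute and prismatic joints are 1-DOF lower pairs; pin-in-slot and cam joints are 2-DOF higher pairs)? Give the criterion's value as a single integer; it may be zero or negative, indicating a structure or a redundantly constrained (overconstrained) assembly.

(L,J1,J2)=(1,0,0); link0 fixed
link1: (2,0,0)
PS 1-0 [J2]: (2,0,1)
link2: (3,0,1)
R 0-2 [J1]: (3,1,1)
link3: (4,1,1)
P 3-1 [J1]: (4,2,1)
R 3-2 [J1]: (4,3,1)
Grübler: 3·3 − 2·3 − 1 = 2

M = 2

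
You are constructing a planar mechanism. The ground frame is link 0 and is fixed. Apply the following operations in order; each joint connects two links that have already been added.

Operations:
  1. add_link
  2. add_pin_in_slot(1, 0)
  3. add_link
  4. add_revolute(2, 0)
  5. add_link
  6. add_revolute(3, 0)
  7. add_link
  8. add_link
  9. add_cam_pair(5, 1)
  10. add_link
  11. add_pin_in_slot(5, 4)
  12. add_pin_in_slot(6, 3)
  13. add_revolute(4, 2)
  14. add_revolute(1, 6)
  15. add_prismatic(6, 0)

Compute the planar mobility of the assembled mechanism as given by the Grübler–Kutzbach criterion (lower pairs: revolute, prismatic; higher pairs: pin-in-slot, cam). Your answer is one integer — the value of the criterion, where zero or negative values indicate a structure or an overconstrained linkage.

M = 4

[1;0;0] (link 0 is ground)
L+ [2;0;0]
PS(1,0)∈J2 [2;0;1]
L+ [3;0;1]
R(2,0)∈J1 [3;1;1]
L+ [4;1;1]
R(3,0)∈J1 [4;2;1]
L+ [5;2;1]
L+ [6;2;1]
C(5,1)∈J2 [6;2;2]
L+ [7;2;2]
PS(5,4)∈J2 [7;2;3]
PS(6,3)∈J2 [7;2;4]
R(4,2)∈J1 [7;3;4]
R(1,6)∈J1 [7;4;4]
P(6,0)∈J1 [7;5;4]
mobility = 18 − 10 − 4 = 4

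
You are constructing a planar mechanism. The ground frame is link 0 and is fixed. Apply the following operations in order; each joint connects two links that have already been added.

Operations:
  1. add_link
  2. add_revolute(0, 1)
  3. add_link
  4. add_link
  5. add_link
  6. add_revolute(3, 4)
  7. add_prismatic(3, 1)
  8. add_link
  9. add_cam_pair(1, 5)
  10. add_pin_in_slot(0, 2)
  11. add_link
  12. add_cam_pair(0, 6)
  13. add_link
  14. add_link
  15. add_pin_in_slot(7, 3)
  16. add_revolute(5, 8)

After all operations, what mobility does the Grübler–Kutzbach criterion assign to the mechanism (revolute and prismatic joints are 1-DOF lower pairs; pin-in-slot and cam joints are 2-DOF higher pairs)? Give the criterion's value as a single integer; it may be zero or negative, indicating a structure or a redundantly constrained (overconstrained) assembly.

M = 12

link 0 = ground. State L|J1|J2 = 1|0|0
+link1  2|0|0
R(0,1) f=1→J1  2|1|0
+link2  3|1|0
+link3  4|1|0
+link4  5|1|0
R(3,4) f=1→J1  5|2|0
P(3,1) f=1→J1  5|3|0
+link5  6|3|0
C(1,5) f=2→J2  6|3|1
PS(0,2) f=2→J2  6|3|2
+link6  7|3|2
C(0,6) f=2→J2  7|3|3
+link7  8|3|3
+link8  9|3|3
PS(7,3) f=2→J2  9|3|4
R(5,8) f=1→J1  9|4|4
M = 3(9−1)−2·4−4 = 24−8−4 = 12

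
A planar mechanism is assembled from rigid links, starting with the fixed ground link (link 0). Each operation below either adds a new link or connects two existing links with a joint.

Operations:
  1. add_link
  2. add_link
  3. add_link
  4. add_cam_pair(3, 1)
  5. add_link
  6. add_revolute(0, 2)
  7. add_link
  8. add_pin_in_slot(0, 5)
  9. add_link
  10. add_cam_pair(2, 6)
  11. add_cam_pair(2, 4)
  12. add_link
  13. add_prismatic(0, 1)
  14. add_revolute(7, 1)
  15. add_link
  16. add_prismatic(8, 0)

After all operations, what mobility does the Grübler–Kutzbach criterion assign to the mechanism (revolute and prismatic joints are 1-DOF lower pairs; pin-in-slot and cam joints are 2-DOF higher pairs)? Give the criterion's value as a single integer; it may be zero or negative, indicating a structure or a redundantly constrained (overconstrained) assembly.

L=1 J1=0 J2=0
add link → L=2 J1=0 J2=0
add link → L=3 J1=0 J2=0
add link → L=4 J1=0 J2=0
C@3,1 dof=2 J2 → L=4 J1=0 J2=1
add link → L=5 J1=0 J2=1
R@0,2 dof=1 J1 → L=5 J1=1 J2=1
add link → L=6 J1=1 J2=1
PS@0,5 dof=2 J2 → L=6 J1=1 J2=2
add link → L=7 J1=1 J2=2
C@2,6 dof=2 J2 → L=7 J1=1 J2=3
C@2,4 dof=2 J2 → L=7 J1=1 J2=4
add link → L=8 J1=1 J2=4
P@0,1 dof=1 J1 → L=8 J1=2 J2=4
R@7,1 dof=1 J1 → L=8 J1=3 J2=4
add link → L=9 J1=3 J2=4
P@8,0 dof=1 J1 → L=9 J1=4 J2=4
M=3(L−1)−2J1−J2=3·8−2·4−4=12

M = 12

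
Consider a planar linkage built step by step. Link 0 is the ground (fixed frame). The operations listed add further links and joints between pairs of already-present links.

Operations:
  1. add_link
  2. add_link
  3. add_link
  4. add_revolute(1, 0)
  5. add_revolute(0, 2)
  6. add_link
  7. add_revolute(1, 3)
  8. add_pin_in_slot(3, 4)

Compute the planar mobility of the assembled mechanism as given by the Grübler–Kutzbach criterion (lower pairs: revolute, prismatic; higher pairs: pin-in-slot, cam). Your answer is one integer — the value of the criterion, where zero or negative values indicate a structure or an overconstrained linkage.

ground; <1,0,0>
#1 <2,0,0>
#2 <3,0,0>
#3 <4,0,0>
R:1↔0 J1 <4,1,0>
R:0↔2 J1 <4,2,0>
#4 <5,2,0>
R:1↔3 J1 <5,3,0>
PS:3↔4 J2 <5,3,1>
3×4 − 2×3 − 1×1 = 5

M = 5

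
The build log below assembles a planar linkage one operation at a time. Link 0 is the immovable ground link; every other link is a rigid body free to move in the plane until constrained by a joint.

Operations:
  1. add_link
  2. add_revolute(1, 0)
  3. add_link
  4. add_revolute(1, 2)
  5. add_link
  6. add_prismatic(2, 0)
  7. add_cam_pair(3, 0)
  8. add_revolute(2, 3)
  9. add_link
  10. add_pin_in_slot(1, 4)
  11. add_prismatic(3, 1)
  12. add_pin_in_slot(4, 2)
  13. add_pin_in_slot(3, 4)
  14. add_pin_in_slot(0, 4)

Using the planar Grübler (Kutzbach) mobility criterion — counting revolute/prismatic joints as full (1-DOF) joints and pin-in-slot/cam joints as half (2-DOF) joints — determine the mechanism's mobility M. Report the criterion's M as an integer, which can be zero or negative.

link 0 = ground. State L|J1|J2 = 1|0|0
+link1  2|0|0
R(1,0) f=1→J1  2|1|0
+link2  3|1|0
R(1,2) f=1→J1  3|2|0
+link3  4|2|0
P(2,0) f=1→J1  4|3|0
C(3,0) f=2→J2  4|3|1
R(2,3) f=1→J1  4|4|1
+link4  5|4|1
PS(1,4) f=2→J2  5|4|2
P(3,1) f=1→J1  5|5|2
PS(4,2) f=2→J2  5|5|3
PS(3,4) f=2→J2  5|5|4
PS(0,4) f=2→J2  5|5|5
M = 3(5−1)−2·5−5 = 12−10−5 = -3

M = -3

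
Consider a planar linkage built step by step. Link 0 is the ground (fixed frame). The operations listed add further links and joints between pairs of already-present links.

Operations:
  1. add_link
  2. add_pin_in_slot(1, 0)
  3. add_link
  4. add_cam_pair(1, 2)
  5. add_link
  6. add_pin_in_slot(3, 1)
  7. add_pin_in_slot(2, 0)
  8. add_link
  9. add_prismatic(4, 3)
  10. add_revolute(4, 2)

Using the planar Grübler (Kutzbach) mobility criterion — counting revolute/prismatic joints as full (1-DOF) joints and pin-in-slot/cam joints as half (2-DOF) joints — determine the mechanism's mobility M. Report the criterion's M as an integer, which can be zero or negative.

L=1 J1=0 J2=0
add link → L=2 J1=0 J2=0
PS@1,0 dof=2 J2 → L=2 J1=0 J2=1
add link → L=3 J1=0 J2=1
C@1,2 dof=2 J2 → L=3 J1=0 J2=2
add link → L=4 J1=0 J2=2
PS@3,1 dof=2 J2 → L=4 J1=0 J2=3
PS@2,0 dof=2 J2 → L=4 J1=0 J2=4
add link → L=5 J1=0 J2=4
P@4,3 dof=1 J1 → L=5 J1=1 J2=4
R@4,2 dof=1 J1 → L=5 J1=2 J2=4
M=3(L−1)−2J1−J2=3·4−2·2−4=4

M = 4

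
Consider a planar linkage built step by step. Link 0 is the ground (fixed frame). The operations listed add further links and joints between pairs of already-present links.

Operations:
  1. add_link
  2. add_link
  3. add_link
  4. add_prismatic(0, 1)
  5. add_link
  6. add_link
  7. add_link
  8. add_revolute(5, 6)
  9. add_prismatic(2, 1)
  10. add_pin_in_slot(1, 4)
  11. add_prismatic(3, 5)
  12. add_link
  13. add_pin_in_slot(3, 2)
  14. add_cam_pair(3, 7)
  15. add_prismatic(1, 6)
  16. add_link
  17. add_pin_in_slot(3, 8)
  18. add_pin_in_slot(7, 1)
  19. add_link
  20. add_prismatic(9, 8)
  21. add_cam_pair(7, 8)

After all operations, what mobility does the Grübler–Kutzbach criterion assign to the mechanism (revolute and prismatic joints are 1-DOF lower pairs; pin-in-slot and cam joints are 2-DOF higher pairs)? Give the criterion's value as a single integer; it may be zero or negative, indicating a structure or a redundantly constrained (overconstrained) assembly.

M = 9

ground; <1,0,0>
#1 <2,0,0>
#2 <3,0,0>
#3 <4,0,0>
P:0↔1 J1 <4,1,0>
#4 <5,1,0>
#5 <6,1,0>
#6 <7,1,0>
R:5↔6 J1 <7,2,0>
P:2↔1 J1 <7,3,0>
PS:1↔4 J2 <7,3,1>
P:3↔5 J1 <7,4,1>
#7 <8,4,1>
PS:3↔2 J2 <8,4,2>
C:3↔7 J2 <8,4,3>
P:1↔6 J1 <8,5,3>
#8 <9,5,3>
PS:3↔8 J2 <9,5,4>
PS:7↔1 J2 <9,5,5>
#9 <10,5,5>
P:9↔8 J1 <10,6,5>
C:7↔8 J2 <10,6,6>
3×9 − 2×6 − 1×6 = 9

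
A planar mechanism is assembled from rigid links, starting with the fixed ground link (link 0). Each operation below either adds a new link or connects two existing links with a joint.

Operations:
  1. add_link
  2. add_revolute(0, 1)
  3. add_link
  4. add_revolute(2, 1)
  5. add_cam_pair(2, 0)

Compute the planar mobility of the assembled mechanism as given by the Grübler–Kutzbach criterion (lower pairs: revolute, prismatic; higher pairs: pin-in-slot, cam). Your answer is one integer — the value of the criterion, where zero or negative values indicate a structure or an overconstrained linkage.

M = 1

L=1 J1=0 J2=0
add link → L=2 J1=0 J2=0
R@0,1 dof=1 J1 → L=2 J1=1 J2=0
add link → L=3 J1=1 J2=0
R@2,1 dof=1 J1 → L=3 J1=2 J2=0
C@2,0 dof=2 J2 → L=3 J1=2 J2=1
M=3(L−1)−2J1−J2=3·2−2·2−1=1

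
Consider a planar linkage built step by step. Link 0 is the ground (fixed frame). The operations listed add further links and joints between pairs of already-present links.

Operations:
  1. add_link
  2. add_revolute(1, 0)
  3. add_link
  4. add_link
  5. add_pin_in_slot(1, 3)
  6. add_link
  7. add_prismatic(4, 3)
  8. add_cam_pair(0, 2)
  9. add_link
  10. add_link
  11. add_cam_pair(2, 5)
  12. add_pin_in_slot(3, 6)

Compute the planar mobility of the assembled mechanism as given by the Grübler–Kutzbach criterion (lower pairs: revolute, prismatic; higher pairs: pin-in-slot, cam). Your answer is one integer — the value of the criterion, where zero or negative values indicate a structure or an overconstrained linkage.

(L,J1,J2)=(1,0,0); link0 fixed
link1: (2,0,0)
R 1-0 [J1]: (2,1,0)
link2: (3,1,0)
link3: (4,1,0)
PS 1-3 [J2]: (4,1,1)
link4: (5,1,1)
P 4-3 [J1]: (5,2,1)
C 0-2 [J2]: (5,2,2)
link5: (6,2,2)
link6: (7,2,2)
C 2-5 [J2]: (7,2,3)
PS 3-6 [J2]: (7,2,4)
Grübler: 3·6 − 2·2 − 4 = 10

M = 10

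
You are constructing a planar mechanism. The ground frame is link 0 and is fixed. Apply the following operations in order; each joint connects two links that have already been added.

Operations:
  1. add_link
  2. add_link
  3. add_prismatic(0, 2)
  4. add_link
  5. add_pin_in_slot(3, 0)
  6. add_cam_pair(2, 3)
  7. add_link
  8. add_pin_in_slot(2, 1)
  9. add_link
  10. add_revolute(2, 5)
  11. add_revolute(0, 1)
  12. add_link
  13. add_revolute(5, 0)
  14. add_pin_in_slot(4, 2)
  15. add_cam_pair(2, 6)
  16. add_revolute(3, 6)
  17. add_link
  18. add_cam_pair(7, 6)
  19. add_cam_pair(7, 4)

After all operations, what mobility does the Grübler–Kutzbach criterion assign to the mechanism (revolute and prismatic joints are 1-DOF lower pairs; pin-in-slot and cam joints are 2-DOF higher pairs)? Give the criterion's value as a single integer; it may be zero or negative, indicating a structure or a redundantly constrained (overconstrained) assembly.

M = 4

[1;0;0] (link 0 is ground)
L+ [2;0;0]
L+ [3;0;0]
P(0,2)∈J1 [3;1;0]
L+ [4;1;0]
PS(3,0)∈J2 [4;1;1]
C(2,3)∈J2 [4;1;2]
L+ [5;1;2]
PS(2,1)∈J2 [5;1;3]
L+ [6;1;3]
R(2,5)∈J1 [6;2;3]
R(0,1)∈J1 [6;3;3]
L+ [7;3;3]
R(5,0)∈J1 [7;4;3]
PS(4,2)∈J2 [7;4;4]
C(2,6)∈J2 [7;4;5]
R(3,6)∈J1 [7;5;5]
L+ [8;5;5]
C(7,6)∈J2 [8;5;6]
C(7,4)∈J2 [8;5;7]
mobility = 21 − 10 − 7 = 4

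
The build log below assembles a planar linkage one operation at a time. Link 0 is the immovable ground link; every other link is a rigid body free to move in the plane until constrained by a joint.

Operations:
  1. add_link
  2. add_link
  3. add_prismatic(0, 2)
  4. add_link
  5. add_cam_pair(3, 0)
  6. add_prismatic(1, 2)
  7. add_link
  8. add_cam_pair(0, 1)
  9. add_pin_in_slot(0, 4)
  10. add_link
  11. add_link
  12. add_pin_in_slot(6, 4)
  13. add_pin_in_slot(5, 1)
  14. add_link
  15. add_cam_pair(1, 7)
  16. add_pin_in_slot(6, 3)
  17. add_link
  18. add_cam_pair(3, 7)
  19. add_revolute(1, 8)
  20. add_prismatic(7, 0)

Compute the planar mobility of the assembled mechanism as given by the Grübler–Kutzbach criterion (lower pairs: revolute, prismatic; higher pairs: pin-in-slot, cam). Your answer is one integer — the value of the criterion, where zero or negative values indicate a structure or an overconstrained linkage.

M = 8

[1;0;0] (link 0 is ground)
L+ [2;0;0]
L+ [3;0;0]
P(0,2)∈J1 [3;1;0]
L+ [4;1;0]
C(3,0)∈J2 [4;1;1]
P(1,2)∈J1 [4;2;1]
L+ [5;2;1]
C(0,1)∈J2 [5;2;2]
PS(0,4)∈J2 [5;2;3]
L+ [6;2;3]
L+ [7;2;3]
PS(6,4)∈J2 [7;2;4]
PS(5,1)∈J2 [7;2;5]
L+ [8;2;5]
C(1,7)∈J2 [8;2;6]
PS(6,3)∈J2 [8;2;7]
L+ [9;2;7]
C(3,7)∈J2 [9;2;8]
R(1,8)∈J1 [9;3;8]
P(7,0)∈J1 [9;4;8]
mobility = 24 − 8 − 8 = 8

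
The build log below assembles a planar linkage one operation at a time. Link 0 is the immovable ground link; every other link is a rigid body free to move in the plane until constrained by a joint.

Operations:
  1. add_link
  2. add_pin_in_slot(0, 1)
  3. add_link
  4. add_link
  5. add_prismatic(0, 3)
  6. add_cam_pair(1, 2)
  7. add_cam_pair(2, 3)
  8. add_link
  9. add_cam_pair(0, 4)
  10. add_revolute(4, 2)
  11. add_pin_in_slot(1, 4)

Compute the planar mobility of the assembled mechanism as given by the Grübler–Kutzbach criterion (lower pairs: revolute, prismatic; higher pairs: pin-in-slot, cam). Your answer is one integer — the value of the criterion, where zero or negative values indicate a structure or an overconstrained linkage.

M = 3

link 0 = ground. State L|J1|J2 = 1|0|0
+link1  2|0|0
PS(0,1) f=2→J2  2|0|1
+link2  3|0|1
+link3  4|0|1
P(0,3) f=1→J1  4|1|1
C(1,2) f=2→J2  4|1|2
C(2,3) f=2→J2  4|1|3
+link4  5|1|3
C(0,4) f=2→J2  5|1|4
R(4,2) f=1→J1  5|2|4
PS(1,4) f=2→J2  5|2|5
M = 3(5−1)−2·2−5 = 12−4−5 = 3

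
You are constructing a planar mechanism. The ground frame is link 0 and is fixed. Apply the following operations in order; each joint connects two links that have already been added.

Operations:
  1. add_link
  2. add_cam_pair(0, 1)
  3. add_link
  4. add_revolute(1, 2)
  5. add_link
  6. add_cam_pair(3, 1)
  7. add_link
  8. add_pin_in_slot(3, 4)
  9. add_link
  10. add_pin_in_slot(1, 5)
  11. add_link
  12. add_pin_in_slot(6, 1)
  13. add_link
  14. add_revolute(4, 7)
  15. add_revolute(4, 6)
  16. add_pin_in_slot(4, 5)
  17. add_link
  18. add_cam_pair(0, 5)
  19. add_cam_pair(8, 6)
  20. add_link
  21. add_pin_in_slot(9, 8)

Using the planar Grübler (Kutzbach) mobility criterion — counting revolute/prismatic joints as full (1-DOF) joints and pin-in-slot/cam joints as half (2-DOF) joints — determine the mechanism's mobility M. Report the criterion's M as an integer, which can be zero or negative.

(L,J1,J2)=(1,0,0); link0 fixed
link1: (2,0,0)
C 0-1 [J2]: (2,0,1)
link2: (3,0,1)
R 1-2 [J1]: (3,1,1)
link3: (4,1,1)
C 3-1 [J2]: (4,1,2)
link4: (5,1,2)
PS 3-4 [J2]: (5,1,3)
link5: (6,1,3)
PS 1-5 [J2]: (6,1,4)
link6: (7,1,4)
PS 6-1 [J2]: (7,1,5)
link7: (8,1,5)
R 4-7 [J1]: (8,2,5)
R 4-6 [J1]: (8,3,5)
PS 4-5 [J2]: (8,3,6)
link8: (9,3,6)
C 0-5 [J2]: (9,3,7)
C 8-6 [J2]: (9,3,8)
link9: (10,3,8)
PS 9-8 [J2]: (10,3,9)
Grübler: 3·9 − 2·3 − 9 = 12

M = 12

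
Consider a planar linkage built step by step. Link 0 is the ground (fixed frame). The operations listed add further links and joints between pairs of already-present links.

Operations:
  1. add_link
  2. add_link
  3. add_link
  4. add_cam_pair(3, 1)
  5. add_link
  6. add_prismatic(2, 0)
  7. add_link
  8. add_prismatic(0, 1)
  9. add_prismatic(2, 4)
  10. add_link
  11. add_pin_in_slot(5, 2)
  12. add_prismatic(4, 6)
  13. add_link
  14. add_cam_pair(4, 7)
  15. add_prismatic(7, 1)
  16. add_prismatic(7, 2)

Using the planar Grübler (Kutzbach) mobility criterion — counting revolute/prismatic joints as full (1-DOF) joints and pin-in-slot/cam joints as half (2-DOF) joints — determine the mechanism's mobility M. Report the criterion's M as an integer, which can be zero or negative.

M = 6

L=1 J1=0 J2=0
add link → L=2 J1=0 J2=0
add link → L=3 J1=0 J2=0
add link → L=4 J1=0 J2=0
C@3,1 dof=2 J2 → L=4 J1=0 J2=1
add link → L=5 J1=0 J2=1
P@2,0 dof=1 J1 → L=5 J1=1 J2=1
add link → L=6 J1=1 J2=1
P@0,1 dof=1 J1 → L=6 J1=2 J2=1
P@2,4 dof=1 J1 → L=6 J1=3 J2=1
add link → L=7 J1=3 J2=1
PS@5,2 dof=2 J2 → L=7 J1=3 J2=2
P@4,6 dof=1 J1 → L=7 J1=4 J2=2
add link → L=8 J1=4 J2=2
C@4,7 dof=2 J2 → L=8 J1=4 J2=3
P@7,1 dof=1 J1 → L=8 J1=5 J2=3
P@7,2 dof=1 J1 → L=8 J1=6 J2=3
M=3(L−1)−2J1−J2=3·7−2·6−3=6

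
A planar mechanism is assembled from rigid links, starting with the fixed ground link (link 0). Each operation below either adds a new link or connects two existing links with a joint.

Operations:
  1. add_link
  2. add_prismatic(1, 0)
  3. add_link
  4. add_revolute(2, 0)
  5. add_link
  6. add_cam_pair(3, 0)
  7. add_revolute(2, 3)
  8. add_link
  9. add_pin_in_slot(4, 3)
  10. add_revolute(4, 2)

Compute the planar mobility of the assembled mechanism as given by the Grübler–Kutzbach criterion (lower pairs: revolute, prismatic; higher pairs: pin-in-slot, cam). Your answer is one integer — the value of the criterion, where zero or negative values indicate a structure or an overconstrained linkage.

M = 2

(L,J1,J2)=(1,0,0); link0 fixed
link1: (2,0,0)
P 1-0 [J1]: (2,1,0)
link2: (3,1,0)
R 2-0 [J1]: (3,2,0)
link3: (4,2,0)
C 3-0 [J2]: (4,2,1)
R 2-3 [J1]: (4,3,1)
link4: (5,3,1)
PS 4-3 [J2]: (5,3,2)
R 4-2 [J1]: (5,4,2)
Grübler: 3·4 − 2·4 − 2 = 2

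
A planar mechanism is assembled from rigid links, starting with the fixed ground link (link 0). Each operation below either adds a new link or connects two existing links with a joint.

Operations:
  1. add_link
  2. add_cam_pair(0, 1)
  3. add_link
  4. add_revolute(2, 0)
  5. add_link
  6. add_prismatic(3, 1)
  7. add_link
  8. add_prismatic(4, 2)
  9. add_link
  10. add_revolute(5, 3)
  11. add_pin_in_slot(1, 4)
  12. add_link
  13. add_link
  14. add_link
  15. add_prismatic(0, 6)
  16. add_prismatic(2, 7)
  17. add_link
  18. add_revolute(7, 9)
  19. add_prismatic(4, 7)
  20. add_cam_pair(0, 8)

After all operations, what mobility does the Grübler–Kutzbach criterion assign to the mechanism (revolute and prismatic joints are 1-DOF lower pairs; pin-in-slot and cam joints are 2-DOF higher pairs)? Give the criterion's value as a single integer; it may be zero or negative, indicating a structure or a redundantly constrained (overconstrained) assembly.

M = 8

[1;0;0] (link 0 is ground)
L+ [2;0;0]
C(0,1)∈J2 [2;0;1]
L+ [3;0;1]
R(2,0)∈J1 [3;1;1]
L+ [4;1;1]
P(3,1)∈J1 [4;2;1]
L+ [5;2;1]
P(4,2)∈J1 [5;3;1]
L+ [6;3;1]
R(5,3)∈J1 [6;4;1]
PS(1,4)∈J2 [6;4;2]
L+ [7;4;2]
L+ [8;4;2]
L+ [9;4;2]
P(0,6)∈J1 [9;5;2]
P(2,7)∈J1 [9;6;2]
L+ [10;6;2]
R(7,9)∈J1 [10;7;2]
P(4,7)∈J1 [10;8;2]
C(0,8)∈J2 [10;8;3]
mobility = 27 − 16 − 3 = 8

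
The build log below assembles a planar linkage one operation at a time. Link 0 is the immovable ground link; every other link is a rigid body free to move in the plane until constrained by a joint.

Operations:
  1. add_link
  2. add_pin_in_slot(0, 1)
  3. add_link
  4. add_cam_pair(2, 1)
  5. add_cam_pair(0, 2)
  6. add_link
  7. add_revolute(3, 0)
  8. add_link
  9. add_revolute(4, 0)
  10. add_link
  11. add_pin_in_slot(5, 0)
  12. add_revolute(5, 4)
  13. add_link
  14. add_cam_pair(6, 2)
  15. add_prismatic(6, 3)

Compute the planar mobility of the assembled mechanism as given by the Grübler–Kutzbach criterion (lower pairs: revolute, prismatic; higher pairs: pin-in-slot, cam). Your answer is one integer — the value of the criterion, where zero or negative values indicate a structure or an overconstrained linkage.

M = 5

L=1 J1=0 J2=0
add link → L=2 J1=0 J2=0
PS@0,1 dof=2 J2 → L=2 J1=0 J2=1
add link → L=3 J1=0 J2=1
C@2,1 dof=2 J2 → L=3 J1=0 J2=2
C@0,2 dof=2 J2 → L=3 J1=0 J2=3
add link → L=4 J1=0 J2=3
R@3,0 dof=1 J1 → L=4 J1=1 J2=3
add link → L=5 J1=1 J2=3
R@4,0 dof=1 J1 → L=5 J1=2 J2=3
add link → L=6 J1=2 J2=3
PS@5,0 dof=2 J2 → L=6 J1=2 J2=4
R@5,4 dof=1 J1 → L=6 J1=3 J2=4
add link → L=7 J1=3 J2=4
C@6,2 dof=2 J2 → L=7 J1=3 J2=5
P@6,3 dof=1 J1 → L=7 J1=4 J2=5
M=3(L−1)−2J1−J2=3·6−2·4−5=5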